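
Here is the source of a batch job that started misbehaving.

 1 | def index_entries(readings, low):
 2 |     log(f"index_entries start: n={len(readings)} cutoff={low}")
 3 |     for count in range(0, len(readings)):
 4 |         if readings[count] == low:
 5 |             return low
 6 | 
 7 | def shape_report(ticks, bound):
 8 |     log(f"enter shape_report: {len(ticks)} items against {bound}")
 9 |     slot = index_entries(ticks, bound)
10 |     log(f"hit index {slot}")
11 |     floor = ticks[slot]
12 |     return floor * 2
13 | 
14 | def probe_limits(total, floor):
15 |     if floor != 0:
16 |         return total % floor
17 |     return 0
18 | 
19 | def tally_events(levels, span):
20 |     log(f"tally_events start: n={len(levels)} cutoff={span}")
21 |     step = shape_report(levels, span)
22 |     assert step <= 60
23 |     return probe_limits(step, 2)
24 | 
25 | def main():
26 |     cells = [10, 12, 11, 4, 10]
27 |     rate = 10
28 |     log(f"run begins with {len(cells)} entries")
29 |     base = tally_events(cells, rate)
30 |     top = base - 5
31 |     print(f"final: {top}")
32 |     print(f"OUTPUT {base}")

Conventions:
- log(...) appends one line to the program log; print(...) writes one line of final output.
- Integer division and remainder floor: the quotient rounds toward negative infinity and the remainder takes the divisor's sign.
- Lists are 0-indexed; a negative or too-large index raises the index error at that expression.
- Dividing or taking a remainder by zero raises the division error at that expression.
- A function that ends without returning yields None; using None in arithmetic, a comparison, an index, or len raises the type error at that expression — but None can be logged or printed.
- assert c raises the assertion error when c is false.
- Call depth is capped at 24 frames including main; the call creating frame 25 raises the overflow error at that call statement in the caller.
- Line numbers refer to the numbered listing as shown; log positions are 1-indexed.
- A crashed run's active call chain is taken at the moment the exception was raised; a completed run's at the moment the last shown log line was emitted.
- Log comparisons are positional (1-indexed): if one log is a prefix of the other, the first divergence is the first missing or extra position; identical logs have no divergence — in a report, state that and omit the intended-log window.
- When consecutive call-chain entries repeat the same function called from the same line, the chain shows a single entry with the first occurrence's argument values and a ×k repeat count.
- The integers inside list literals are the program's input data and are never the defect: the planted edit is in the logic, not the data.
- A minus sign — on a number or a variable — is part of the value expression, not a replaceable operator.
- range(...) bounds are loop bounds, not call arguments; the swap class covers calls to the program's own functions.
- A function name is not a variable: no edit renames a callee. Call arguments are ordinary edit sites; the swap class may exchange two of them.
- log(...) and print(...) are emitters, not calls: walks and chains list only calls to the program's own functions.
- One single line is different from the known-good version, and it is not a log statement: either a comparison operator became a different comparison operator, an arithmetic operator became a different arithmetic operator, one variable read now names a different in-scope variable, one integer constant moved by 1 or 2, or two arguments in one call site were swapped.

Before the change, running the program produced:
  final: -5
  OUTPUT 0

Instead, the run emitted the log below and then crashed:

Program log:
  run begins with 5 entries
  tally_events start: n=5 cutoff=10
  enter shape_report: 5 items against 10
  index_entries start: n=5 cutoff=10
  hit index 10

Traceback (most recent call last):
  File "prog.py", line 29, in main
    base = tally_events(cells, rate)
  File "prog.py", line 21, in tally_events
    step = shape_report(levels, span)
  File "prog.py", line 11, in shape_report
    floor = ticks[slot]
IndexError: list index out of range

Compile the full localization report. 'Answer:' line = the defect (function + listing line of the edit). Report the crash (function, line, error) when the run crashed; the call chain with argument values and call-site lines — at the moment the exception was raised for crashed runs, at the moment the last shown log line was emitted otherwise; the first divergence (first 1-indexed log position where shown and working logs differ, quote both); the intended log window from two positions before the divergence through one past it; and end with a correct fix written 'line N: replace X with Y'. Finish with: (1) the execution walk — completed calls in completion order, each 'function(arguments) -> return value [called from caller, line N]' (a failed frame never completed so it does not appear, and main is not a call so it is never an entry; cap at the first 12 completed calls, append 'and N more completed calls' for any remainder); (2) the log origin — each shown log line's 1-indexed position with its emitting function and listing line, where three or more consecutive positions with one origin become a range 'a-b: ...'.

Answer: the defect is in index_entries at line 5.
The tell: The earliest visible damage is log position 5 — 'hit index 10' rather than the intended 'hit index 0'.
Crash: shape_report, line 11, IndexError.
Call chain: main -> tally_events([10, 12, 11, 4, 10], 10) (called at line 29) -> shape_report([10, 12, 11, 4, 10], 10) (called at line 21).
First divergence: position 5; shown 'hit index 10' vs intended 'hit index 0'.
Intended log window:
  3: enter shape_report: 5 items against 10
  4: index_entries start: n=5 cutoff=10
  5: hit index 0
Execution walk:
  index_entries([10, 12, 11, 4, 10], 10) -> 10  [called from shape_report, line 9]
Log origin:
  1: logged in main at line 28
  2: logged in tally_events at line 20
  3: logged in shape_report at line 8
  4: logged in index_entries at line 2
  5: logged in shape_report at line 10
A correct fix: line 5: replace `low` with `count`.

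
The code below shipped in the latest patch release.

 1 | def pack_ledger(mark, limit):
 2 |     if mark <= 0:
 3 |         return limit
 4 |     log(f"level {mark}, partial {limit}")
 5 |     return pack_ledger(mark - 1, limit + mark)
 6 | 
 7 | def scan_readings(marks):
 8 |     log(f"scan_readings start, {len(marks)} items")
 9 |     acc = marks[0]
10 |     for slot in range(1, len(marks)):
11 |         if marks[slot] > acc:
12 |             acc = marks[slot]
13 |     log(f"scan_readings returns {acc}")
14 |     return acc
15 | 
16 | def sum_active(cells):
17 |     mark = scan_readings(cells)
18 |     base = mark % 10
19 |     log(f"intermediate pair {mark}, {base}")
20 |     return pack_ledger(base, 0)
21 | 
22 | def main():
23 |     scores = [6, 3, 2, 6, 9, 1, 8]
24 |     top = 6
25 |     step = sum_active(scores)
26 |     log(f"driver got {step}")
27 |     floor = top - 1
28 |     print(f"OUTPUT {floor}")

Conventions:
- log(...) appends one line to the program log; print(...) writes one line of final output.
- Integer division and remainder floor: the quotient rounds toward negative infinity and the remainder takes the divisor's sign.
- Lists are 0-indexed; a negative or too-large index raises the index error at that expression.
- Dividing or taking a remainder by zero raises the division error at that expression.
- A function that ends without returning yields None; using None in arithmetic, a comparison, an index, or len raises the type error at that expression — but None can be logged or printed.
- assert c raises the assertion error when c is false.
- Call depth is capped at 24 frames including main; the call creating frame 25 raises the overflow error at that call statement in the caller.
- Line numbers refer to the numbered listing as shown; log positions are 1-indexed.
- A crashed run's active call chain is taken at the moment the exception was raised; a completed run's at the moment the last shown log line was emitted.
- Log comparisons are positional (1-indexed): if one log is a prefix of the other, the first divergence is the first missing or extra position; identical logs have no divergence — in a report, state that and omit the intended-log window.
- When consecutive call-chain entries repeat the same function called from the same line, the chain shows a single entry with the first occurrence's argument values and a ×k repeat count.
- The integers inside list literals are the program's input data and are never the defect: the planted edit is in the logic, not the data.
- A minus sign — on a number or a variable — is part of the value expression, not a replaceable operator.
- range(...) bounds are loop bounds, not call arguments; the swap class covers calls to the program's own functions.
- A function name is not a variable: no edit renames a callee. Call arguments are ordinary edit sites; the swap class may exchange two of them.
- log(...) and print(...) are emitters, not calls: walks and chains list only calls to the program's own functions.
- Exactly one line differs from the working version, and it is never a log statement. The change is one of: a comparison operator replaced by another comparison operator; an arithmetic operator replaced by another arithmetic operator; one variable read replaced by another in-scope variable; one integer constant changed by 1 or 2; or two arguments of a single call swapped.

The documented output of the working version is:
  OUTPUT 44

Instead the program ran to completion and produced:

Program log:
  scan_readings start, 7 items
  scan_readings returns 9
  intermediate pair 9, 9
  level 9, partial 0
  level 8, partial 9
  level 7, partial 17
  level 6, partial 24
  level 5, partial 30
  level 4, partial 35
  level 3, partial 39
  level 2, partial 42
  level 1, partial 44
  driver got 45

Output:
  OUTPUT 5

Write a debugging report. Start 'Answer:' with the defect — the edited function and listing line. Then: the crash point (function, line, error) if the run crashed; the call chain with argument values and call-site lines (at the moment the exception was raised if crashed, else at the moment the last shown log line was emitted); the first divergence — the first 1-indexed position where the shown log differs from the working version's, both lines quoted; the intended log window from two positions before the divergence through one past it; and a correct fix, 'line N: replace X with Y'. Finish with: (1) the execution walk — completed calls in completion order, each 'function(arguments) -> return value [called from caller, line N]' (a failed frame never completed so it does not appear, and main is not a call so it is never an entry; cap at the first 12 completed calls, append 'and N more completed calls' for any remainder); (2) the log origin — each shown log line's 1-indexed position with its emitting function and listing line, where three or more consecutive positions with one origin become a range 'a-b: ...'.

Answer: the defect is in main at line 27.
The tell: Log streams are identical — the defect surfaces only in the printed output.
Call chain: main.
First divergence: none; the two logs match at every position.
Execution walk:
  scan_readings([6, 3, 2, 6, 9, 1, 8]) -> 9  [called from sum_active, line 17]
  pack_ledger(0, 45) -> 45  [called from pack_ledger, line 5]
  pack_ledger(1, 44) -> 45  [called from pack_ledger, line 5]
  pack_ledger(2, 42) -> 45  [called from pack_ledger, line 5]
  pack_ledger(3, 39) -> 45  [called from pack_ledger, line 5]
  pack_ledger(4, 35) -> 45  [called from pack_ledger, line 5]
  pack_ledger(5, 30) -> 45  [called from pack_ledger, line 5]
  pack_ledger(6, 24) -> 45  [called from pack_ledger, line 5]
  pack_ledger(7, 17) -> 45  [called from pack_ledger, line 5]
  pack_ledger(8, 9) -> 45  [called from pack_ledger, line 5]
  pack_ledger(9, 0) -> 45  [called from sum_active, line 20]
  sum_active([6, 3, 2, 6, 9, 1, 8]) -> 45  [called from main, line 25]
Log origin:
  1: from scan_readings, line 8
  2: from scan_readings, line 13
  3: from sum_active, line 19
  4-12: from pack_ledger, line 4
  13: from main, line 26
A correct fix: line 27: replace `top` with `step`.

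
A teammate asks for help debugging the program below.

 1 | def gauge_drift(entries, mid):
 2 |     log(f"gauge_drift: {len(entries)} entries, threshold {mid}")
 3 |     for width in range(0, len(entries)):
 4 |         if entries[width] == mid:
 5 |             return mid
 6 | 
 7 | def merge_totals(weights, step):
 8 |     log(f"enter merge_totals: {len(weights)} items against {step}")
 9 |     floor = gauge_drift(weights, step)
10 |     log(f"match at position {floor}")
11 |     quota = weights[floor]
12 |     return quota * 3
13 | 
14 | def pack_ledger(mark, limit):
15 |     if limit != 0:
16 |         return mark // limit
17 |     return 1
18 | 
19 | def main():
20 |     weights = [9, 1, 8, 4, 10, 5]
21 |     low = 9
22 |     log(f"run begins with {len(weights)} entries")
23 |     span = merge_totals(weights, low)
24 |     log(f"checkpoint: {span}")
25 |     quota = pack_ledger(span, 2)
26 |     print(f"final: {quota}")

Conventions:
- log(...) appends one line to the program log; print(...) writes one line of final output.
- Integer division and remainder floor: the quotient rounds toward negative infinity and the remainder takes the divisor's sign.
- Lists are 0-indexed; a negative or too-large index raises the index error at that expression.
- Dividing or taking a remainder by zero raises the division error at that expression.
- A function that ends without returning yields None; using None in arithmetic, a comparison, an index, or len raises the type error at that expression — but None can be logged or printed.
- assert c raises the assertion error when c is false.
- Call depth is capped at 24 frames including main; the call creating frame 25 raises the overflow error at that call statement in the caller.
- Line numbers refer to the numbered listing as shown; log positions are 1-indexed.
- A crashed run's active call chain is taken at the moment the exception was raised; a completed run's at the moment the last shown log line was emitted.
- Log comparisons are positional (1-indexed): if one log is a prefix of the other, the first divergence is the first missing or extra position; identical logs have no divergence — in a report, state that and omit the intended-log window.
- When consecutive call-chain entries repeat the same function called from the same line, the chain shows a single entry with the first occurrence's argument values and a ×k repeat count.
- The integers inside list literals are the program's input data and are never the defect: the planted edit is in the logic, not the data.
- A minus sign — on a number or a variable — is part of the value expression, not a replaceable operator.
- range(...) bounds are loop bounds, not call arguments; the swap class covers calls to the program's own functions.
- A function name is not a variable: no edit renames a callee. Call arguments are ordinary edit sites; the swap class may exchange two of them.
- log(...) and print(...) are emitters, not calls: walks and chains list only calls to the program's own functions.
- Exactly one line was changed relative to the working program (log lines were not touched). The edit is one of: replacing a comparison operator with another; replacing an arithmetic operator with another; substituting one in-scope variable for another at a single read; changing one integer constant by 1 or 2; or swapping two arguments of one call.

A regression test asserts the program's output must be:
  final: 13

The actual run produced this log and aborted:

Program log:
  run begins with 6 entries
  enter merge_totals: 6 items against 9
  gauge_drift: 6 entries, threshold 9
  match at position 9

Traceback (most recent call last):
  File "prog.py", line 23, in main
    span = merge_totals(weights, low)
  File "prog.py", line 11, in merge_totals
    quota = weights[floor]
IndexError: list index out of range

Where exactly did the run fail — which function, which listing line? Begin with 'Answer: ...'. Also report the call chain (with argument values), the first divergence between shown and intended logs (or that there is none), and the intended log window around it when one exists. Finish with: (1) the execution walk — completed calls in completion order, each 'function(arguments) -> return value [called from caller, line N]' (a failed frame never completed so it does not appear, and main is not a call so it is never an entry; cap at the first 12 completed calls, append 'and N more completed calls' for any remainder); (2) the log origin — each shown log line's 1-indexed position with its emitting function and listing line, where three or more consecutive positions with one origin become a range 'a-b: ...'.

Answer: the error was raised in merge_totals, line 11.
Core observation: At log position 4 the runs split — shown 'match at position 9', but the working version logs 'match at position 0'.
Call chain: main -> merge_totals([9, 1, 8, 4, 10, 5], 9) (called at line 23).
First divergence: at position 4 the run shows 'match at position 9' where the working version logs 'match at position 0'.
Intended log window:
  2: enter merge_totals: 6 items against 9
  3: gauge_drift: 6 entries, threshold 9
  4: match at position 0
  5: checkpoint: 27
Execution walk:
  gauge_drift([9, 1, 8, 4, 10, 5], 9) -> 9  [called from merge_totals, line 9]
Log line origins:
  1: emitted by main (line 22)
  2: emitted by merge_totals (line 8)
  3: emitted by gauge_drift (line 2)
  4: emitted by merge_totals (line 10)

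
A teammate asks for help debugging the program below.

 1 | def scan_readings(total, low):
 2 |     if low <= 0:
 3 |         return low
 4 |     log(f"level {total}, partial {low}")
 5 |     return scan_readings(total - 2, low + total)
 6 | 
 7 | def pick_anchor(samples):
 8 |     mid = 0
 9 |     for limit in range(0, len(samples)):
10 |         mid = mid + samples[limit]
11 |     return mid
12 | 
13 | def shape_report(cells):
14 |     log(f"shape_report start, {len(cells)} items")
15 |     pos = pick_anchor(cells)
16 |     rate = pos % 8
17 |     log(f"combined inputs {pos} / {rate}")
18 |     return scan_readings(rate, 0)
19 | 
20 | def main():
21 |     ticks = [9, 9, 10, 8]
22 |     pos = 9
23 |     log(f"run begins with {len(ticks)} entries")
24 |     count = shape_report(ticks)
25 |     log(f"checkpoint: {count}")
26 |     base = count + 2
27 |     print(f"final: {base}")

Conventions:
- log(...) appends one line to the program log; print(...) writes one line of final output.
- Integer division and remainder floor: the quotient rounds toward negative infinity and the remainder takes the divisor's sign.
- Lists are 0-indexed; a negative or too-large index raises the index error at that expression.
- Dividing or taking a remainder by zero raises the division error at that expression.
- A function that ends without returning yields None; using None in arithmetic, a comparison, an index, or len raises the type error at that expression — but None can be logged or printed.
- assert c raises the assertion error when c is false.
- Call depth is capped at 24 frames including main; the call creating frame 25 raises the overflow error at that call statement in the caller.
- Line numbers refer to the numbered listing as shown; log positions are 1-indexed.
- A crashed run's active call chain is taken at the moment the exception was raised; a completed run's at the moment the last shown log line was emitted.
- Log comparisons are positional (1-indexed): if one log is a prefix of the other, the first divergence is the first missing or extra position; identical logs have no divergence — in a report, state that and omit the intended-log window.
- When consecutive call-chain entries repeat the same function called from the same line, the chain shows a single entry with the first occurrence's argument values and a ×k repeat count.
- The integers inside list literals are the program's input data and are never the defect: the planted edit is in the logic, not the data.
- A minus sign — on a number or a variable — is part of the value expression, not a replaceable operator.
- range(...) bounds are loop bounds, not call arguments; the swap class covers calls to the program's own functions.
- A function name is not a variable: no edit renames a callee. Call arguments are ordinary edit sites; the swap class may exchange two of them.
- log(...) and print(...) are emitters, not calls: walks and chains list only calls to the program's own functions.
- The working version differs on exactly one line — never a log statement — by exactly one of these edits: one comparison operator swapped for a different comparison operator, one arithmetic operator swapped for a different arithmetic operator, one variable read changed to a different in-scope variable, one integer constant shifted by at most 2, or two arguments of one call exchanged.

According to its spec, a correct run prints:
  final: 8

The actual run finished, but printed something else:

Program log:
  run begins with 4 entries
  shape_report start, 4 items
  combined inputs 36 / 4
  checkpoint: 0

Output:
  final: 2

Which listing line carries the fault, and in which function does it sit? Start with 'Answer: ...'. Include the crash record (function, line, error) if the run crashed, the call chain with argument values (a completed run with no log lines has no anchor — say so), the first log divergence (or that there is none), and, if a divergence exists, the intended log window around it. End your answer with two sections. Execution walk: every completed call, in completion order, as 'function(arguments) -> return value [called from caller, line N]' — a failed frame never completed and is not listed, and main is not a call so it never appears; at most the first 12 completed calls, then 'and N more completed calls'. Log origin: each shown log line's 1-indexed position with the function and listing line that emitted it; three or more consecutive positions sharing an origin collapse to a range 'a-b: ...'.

Answer: the defect is in scan_readings at line 2.
Key observation: Everything matches until log position 4, which reads 'checkpoint: 0' in place of 'level 4, partial 0'.
Call chain: main.
First divergence: position 4 — the shown line 'checkpoint: 0' should read 'level 4, partial 0'.
Intended log window:
  2: shape_report start, 4 items
  3: combined inputs 36 / 4
  4: level 4, partial 0
  5: level 2, partial 4
Execution walk:
  pick_anchor([9, 9, 10, 8]) -> 36  [called from shape_report, line 15]
  scan_readings(4, 0) -> 0  [called from shape_report, line 18]
  shape_report([9, 9, 10, 8]) -> 0  [called from main, line 24]
Origin of each log line:
  1: from main, line 23
  2: from shape_report, line 14
  3: from shape_report, line 17
  4: from main, line 25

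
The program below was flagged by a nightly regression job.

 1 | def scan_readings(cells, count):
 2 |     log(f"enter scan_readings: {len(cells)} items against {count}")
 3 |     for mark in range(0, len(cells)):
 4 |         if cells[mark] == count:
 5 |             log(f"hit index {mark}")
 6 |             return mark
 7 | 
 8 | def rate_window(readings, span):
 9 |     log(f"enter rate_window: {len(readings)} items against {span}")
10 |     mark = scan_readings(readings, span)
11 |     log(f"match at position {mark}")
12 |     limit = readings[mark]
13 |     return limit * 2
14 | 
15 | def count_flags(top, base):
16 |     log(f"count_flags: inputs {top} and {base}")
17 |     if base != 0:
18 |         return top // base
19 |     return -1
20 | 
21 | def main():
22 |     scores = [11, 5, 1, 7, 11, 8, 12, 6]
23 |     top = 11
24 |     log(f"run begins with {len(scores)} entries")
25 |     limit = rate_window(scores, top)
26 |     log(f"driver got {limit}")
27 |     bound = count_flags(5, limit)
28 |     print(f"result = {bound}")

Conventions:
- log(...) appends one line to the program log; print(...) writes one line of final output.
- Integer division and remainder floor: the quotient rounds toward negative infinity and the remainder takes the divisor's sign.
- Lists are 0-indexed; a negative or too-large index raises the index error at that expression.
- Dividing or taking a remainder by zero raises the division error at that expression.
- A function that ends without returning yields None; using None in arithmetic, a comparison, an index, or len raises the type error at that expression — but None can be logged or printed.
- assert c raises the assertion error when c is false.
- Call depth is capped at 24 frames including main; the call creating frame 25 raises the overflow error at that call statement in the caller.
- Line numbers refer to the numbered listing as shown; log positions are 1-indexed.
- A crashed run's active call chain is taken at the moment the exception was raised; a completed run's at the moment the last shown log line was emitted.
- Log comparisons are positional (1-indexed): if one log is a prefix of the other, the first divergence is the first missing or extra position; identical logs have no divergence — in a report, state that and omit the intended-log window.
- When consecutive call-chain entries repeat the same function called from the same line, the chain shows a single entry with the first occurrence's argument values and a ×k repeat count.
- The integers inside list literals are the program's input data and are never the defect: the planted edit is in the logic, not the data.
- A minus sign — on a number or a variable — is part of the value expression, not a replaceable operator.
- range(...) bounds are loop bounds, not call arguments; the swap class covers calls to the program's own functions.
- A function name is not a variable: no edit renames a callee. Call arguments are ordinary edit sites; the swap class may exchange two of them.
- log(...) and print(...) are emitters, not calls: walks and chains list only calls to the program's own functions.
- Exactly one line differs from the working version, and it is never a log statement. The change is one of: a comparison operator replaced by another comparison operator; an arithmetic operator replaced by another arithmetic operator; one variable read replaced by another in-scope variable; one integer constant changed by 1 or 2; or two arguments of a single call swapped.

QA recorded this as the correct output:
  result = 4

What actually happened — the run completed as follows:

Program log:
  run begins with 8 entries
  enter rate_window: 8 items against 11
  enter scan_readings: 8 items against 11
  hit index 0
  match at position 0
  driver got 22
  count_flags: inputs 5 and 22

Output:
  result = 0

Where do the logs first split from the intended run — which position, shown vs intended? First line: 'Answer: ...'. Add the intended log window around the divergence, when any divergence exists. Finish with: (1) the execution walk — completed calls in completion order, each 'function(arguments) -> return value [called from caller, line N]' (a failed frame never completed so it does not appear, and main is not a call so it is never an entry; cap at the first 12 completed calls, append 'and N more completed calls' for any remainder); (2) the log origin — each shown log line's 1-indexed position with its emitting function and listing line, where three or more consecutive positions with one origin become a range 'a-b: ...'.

Answer: position 7 — shown 'count_flags: inputs 5 and 22', intended 'count_flags: inputs 22 and 5'.
Intended log window:
  5: match at position 0
  6: driver got 22
  7: count_flags: inputs 22 and 5
Execution walk:
  scan_readings([11, 5, 1, 7, 11, 8, 12, 6], 11) -> 0  [called from rate_window, line 10]
  rate_window([11, 5, 1, 7, 11, 8, 12, 6], 11) -> 22  [called from main, line 25]
  count_flags(5, 22) -> 0  [called from main, line 27]
Log origins:
  1: emitted by main (line 24)
  2: emitted by rate_window (line 9)
  3: emitted by scan_readings (line 2)
  4: emitted by scan_readings (line 5)
  5: emitted by rate_window (line 11)
  6: emitted by main (line 26)
  7: emitted by count_flags (line 16)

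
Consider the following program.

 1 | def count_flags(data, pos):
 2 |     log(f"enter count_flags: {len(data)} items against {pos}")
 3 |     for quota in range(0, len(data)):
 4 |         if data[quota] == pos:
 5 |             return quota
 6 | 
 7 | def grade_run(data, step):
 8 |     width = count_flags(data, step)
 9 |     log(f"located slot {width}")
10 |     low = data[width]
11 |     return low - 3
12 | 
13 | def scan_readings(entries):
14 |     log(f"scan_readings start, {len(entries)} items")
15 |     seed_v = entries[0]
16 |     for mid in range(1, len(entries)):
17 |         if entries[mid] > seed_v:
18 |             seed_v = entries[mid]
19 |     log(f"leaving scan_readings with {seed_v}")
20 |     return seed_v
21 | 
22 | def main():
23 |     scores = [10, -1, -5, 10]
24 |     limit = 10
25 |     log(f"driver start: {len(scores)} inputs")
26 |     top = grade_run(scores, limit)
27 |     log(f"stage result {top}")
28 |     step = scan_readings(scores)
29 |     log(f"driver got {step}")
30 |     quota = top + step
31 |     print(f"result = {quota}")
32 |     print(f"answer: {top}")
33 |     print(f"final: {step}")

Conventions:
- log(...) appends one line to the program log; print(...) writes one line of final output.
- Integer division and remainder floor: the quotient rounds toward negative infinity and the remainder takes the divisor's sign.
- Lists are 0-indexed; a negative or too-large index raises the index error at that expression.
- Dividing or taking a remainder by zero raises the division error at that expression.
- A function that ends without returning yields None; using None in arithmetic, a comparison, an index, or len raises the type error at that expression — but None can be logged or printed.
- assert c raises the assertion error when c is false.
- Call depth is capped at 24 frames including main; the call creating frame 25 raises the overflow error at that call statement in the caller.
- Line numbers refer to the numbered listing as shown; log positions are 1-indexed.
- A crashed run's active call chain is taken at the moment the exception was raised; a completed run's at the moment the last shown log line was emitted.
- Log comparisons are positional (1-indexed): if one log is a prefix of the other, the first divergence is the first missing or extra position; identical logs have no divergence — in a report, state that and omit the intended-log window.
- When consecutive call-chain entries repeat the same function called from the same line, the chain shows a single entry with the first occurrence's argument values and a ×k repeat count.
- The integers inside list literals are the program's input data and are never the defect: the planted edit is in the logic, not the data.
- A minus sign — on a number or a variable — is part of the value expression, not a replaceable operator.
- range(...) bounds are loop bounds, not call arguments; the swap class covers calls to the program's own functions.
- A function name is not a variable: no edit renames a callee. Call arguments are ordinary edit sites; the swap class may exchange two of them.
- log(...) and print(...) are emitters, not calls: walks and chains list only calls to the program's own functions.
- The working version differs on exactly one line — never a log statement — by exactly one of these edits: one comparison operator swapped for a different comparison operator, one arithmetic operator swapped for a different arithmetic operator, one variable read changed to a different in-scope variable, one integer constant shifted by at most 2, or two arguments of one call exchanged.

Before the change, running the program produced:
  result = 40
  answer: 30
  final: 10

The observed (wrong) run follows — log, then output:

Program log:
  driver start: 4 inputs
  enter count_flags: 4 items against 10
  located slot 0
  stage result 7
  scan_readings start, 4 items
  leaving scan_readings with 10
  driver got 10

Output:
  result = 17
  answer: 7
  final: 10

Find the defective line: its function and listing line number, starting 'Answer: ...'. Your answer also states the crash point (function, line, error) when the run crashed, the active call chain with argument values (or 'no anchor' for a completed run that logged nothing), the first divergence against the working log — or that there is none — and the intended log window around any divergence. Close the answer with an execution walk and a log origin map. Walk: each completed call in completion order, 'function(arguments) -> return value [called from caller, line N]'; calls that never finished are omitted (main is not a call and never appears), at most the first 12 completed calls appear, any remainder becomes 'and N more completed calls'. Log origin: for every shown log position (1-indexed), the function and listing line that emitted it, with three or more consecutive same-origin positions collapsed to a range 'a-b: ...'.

Answer: the defect is in grade_run at line 11.
The tell: Log line 4 is where behavior first shows: 'stage result 7' appears instead of 'stage result 30'.
Call chain: main.
First divergence: position 4 — the shown line 'stage result 7' should read 'stage result 30'.
Intended log window:
  2: enter count_flags: 4 items against 10
  3: located slot 0
  4: stage result 30
  5: scan_readings start, 4 items
Execution walk:
  count_flags([10, -1, -5, 10], 10) -> 0  [called from grade_run, line 8]
  grade_run([10, -1, -5, 10], 10) -> 7  [called from main, line 26]
  scan_readings([10, -1, -5, 10]) -> 10  [called from main, line 28]
Log origins:
  1: logged in main at line 25
  2: logged in count_flags at line 2
  3: logged in grade_run at line 9
  4: logged in main at line 27
  5: logged in scan_readings at line 14
  6: logged in scan_readings at line 19
  7: logged in main at line 29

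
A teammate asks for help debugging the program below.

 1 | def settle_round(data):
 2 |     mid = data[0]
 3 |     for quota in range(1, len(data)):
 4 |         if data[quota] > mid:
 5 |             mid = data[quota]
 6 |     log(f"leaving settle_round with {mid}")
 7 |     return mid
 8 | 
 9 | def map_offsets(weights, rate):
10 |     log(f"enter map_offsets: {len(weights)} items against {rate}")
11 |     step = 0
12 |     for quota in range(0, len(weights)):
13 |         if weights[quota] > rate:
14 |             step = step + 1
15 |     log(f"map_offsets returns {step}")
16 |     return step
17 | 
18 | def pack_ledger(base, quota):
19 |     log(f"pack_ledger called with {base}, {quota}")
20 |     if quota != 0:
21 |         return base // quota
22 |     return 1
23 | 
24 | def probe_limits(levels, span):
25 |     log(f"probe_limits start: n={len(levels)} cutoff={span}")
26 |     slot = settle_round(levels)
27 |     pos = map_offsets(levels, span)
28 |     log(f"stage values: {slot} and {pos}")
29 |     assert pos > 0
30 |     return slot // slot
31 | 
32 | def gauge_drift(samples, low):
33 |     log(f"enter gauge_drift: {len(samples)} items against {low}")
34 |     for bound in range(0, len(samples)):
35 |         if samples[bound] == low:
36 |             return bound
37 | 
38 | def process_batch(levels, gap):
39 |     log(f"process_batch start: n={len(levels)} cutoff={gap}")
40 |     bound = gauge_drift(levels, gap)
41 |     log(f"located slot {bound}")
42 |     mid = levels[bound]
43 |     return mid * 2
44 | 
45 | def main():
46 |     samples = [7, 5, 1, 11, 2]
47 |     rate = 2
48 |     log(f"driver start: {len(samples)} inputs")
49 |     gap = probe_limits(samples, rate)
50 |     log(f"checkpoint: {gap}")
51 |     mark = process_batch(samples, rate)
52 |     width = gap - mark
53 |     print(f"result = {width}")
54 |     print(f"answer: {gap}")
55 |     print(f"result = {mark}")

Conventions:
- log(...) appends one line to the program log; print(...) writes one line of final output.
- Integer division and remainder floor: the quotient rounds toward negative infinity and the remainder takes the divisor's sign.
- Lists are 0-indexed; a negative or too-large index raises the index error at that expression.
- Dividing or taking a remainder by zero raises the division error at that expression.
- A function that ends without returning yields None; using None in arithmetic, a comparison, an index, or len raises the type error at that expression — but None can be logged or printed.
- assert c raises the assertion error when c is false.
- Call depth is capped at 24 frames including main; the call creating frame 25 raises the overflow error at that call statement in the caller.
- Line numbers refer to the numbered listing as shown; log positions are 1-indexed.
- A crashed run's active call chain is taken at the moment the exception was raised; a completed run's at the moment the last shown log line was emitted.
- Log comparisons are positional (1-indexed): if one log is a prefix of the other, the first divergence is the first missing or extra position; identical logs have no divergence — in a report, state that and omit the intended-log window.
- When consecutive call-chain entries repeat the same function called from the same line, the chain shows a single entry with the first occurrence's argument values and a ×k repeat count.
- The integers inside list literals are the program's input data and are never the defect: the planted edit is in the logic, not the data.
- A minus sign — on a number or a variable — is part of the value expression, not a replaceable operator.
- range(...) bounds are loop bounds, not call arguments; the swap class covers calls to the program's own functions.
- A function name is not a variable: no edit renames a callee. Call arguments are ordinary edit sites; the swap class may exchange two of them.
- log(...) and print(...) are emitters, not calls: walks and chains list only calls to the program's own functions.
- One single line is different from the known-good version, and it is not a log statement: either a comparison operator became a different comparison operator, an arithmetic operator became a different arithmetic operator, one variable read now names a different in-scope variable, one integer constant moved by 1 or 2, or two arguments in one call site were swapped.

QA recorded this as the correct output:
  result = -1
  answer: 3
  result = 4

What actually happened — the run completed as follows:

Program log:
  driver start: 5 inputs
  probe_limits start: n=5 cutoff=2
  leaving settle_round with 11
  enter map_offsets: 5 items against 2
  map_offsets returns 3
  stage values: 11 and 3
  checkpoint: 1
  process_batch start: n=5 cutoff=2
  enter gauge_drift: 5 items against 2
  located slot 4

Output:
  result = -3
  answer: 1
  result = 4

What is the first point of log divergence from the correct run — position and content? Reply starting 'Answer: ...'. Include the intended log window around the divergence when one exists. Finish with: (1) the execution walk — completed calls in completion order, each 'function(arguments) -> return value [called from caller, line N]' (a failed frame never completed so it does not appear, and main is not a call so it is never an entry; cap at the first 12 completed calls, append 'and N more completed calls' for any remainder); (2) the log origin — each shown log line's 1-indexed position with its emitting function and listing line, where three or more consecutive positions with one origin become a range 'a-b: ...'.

Answer: position 7 — the shown line 'checkpoint: 1' should read 'checkpoint: 3'.
Intended log window:
  5: map_offsets returns 3
  6: stage values: 11 and 3
  7: checkpoint: 3
  8: process_batch start: n=5 cutoff=2
Execution walk:
  settle_round([7, 5, 1, 11, 2]) -> 11  [called from probe_limits, line 26]
  map_offsets([7, 5, 1, 11, 2], 2) -> 3  [called from probe_limits, line 27]
  probe_limits([7, 5, 1, 11, 2], 2) -> 1  [called from main, line 49]
  gauge_drift([7, 5, 1, 11, 2], 2) -> 4  [called from process_batch, line 40]
  process_batch([7, 5, 1, 11, 2], 2) -> 4  [called from main, line 51]
Log origin:
  1: logged in main at line 48
  2: logged in probe_limits at line 25
  3: logged in settle_round at line 6
  4: logged in map_offsets at line 10
  5: logged in map_offsets at line 15
  6: logged in probe_limits at line 28
  7: logged in main at line 50
  8: logged in process_batch at line 39
  9: logged in gauge_drift at line 33
  10: logged in process_batch at line 41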